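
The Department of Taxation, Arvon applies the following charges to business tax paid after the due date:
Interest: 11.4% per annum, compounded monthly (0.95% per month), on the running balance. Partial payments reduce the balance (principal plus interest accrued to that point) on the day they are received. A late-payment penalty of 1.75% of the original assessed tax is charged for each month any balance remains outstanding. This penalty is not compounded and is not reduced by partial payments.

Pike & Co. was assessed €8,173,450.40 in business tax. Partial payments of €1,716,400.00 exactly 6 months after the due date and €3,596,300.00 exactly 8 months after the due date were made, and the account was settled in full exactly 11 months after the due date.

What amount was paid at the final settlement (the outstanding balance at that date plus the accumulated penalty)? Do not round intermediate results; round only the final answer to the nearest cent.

Balance at month 6: €8,173,450.4000 × (1 + 0.0095)^6 = €8,650,543.0379…
After €1,716,400.00 payment: €8,650,543.0379… − €1,716,400.00 = €6,934,143.0379…
Balance at month 8: €6,934,143.0379… × (1 + 0.0095)^2 = €7,066,517.5620…
After €3,596,300.00 payment: €7,066,517.5620… − €3,596,300.00 = €3,470,217.5620…
Balance at month 11: €3,470,217.5620… × (1 + 0.0095)^3 = €3,570,061.2993…
Penalty: 11 × 1.75% × €8,173,450.40 = €1,573,389.20…
Final settlement = outstanding balance + penalty = €3,570,061.2993… + €1,573,389.20… = €5,143,450.50

€5,143,450.50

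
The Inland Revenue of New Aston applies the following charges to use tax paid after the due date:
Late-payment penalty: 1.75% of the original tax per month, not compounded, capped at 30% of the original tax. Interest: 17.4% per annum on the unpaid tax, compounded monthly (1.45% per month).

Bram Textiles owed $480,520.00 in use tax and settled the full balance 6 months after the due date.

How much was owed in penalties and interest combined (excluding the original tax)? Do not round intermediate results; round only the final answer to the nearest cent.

$93,804.90

Penalty: 6 × 1.75% × $480,520.00 = $50,454.60 (below the 30% cap of $144,156.00)
Interest: $480,520.00 × ((1 + 0.0145)^6 − 1) = $480,520.00 × 0.0902154… = $43,350.2989…
Penalties + interest = $50,454.6000 + $43,350.2989… = $93,804.90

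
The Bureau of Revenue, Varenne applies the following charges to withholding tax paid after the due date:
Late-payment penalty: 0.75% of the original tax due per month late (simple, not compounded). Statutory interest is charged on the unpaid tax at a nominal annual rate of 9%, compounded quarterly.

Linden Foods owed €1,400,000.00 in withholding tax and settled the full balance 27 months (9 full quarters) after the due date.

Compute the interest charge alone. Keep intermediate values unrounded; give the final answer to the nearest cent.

Interest (9%/yr ÷ 4 = 2.25%/quarter): €1,400,000.00 × ((1 + 0.0225)^9 − 1) = €310,400.7795…

€310,400.78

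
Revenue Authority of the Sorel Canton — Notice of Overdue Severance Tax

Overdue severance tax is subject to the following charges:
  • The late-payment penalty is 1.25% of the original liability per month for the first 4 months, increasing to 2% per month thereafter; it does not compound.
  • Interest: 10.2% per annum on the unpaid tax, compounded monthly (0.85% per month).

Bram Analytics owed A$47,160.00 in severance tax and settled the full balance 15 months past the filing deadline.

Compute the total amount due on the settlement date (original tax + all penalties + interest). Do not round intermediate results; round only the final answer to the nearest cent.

A$66,277.39

Penalty, months 1–4: 4 × 1.25% × A$47,160.00 = A$2,358.00
Penalty, months 5–15: 11 × 2% × A$47,160.00 = A$10,375.20
Interest: A$47,160.00 × ((1 + 0.0085)^15 − 1) = A$47,160.00 × 0.1353729… = A$6,384.1877…
Total = A$47,160.00 + A$12,733.2000 + A$6,384.1877… = A$66,277.39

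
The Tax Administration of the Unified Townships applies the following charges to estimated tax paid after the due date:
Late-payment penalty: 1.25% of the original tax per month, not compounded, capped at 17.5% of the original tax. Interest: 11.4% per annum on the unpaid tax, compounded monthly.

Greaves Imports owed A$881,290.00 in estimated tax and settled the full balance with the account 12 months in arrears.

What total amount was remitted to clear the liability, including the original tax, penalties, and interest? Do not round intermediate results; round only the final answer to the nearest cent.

Penalty: 12 × 1.25% × A$881,290.00 = A$132,193.50 (below the 17.5% cap of A$154,225.75)
Interest (11.4%/yr ÷ 12 = 0.95%/month): A$881,290.00 × ((1 + 0.0095)^12 − 1) = A$105,886.3028…
Total = A$881,290.00 + A$132,193.5000 + A$105,886.3028… = A$1,119,369.80

A$1,119,369.80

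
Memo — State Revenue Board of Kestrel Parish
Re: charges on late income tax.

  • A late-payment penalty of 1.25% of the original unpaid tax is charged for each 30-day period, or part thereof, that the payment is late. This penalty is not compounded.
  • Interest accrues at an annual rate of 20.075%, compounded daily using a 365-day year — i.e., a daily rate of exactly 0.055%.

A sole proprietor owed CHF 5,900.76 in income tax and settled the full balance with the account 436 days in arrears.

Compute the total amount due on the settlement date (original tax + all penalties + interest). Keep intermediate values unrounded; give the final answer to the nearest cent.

Penalty periods: ⌈436/30⌉ = 15; penalty = 15 × 1.25% × CHF 5,900.76 = CHF 1,106.39…
Interest: CHF 5,900.76 × ((1 + 0.00055)^436 − 1) = CHF 5,900.76 × 0.27091114… = CHF 1,598.5816…
Total = CHF 5,900.76 + CHF 1,106.3925 + CHF 1,598.5816… = CHF 8,605.73

CHF 8,605.73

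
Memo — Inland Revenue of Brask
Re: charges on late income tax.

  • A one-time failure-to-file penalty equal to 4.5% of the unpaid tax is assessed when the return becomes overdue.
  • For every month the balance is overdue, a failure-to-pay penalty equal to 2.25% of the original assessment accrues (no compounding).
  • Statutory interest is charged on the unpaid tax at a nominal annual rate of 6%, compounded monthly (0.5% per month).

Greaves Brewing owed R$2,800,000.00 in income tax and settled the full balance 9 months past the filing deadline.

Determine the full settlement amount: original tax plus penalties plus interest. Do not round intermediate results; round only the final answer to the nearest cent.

R$3,621,549.62

Failure-to-file penalty: 4.5% × R$2,800,000.00 = R$126,000.00
Failure-to-pay penalty = 2.25% × R$2,800,000.00 × 9 mo = R$567,000.00
Interest: R$2,800,000.00 × ((1 + 0.005)^9 − 1) = R$2,800,000.00 × 0.0459106… = R$128,549.6216…
Total = R$2,800,000.00 + R$693,000.0000 + R$128,549.6216… = R$3,621,549.62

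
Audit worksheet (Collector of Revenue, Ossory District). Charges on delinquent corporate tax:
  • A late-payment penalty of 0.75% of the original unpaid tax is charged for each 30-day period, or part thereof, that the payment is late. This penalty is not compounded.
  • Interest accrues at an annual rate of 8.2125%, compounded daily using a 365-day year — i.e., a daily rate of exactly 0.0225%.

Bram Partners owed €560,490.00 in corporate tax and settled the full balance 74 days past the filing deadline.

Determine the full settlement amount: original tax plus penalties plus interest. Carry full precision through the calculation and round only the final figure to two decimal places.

€582,510.24

Penalty periods: ⌈74/30⌉ = 3; penalty = 3 × 0.75% × €560,490.00 = €12,611.03…
Interest: €560,490.00 × ((1 + 0.000225)^74 − 1) = €560,490.00 × 0.01678748… = €9,409.2144…
Total = €560,490.00 + €12,611.0250 + €9,409.2144… = €582,510.24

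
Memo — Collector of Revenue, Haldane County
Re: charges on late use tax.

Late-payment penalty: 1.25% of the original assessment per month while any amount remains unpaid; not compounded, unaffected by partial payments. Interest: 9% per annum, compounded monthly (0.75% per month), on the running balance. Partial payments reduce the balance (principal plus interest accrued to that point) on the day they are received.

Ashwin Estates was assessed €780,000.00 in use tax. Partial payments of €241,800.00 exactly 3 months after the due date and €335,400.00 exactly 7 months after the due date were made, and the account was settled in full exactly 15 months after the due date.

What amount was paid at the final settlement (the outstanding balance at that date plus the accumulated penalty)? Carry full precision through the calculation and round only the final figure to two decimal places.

Balance at month 3: €780,000.0000 × (1 + 0.0075)^3 = €797,681.9541…
After €241,800.00 payment: €797,681.9541… − €241,800.00 = €555,881.9541…
Balance at month 7: €555,881.9541… × (1 + 0.0075)^4 = €572,746.9627…
After €335,400.00 payment: €572,746.9627… − €335,400.00 = €237,346.9627…
Balance at month 15: €237,346.9627… × (1 + 0.0075)^8 = €251,967.2621…
Penalty: 15 × 1.25% × €780,000.00 = €146,250.00
Final settlement = outstanding balance + penalty = €251,967.2621… + €146,250.00 = €398,217.26

€398,217.26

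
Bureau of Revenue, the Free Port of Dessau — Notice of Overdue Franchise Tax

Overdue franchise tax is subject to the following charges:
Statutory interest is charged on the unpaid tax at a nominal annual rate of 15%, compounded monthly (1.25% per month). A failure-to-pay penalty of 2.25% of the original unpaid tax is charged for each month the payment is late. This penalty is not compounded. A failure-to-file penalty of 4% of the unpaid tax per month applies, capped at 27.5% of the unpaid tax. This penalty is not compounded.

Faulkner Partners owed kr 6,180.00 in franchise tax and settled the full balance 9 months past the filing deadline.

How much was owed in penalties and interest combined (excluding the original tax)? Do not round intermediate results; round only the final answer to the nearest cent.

Failure-to-file: 9 × 4% × kr 6,180.00 = kr 2,224.80, capped at 27.5% × kr 6,180.00 = kr 1,699.50
Failure-to-pay penalty = 2.25% × kr 6,180.00 × 9 mo = kr 1,251.45
Interest: kr 6,180.00 × ((1 + 0.0125)^9 − 1) = kr 6,180.00 × 0.1182922… = kr 731.0457…
Penalties + interest = kr 2,950.9500 + kr 731.0457… = kr 3,682.00

kr 3,682.00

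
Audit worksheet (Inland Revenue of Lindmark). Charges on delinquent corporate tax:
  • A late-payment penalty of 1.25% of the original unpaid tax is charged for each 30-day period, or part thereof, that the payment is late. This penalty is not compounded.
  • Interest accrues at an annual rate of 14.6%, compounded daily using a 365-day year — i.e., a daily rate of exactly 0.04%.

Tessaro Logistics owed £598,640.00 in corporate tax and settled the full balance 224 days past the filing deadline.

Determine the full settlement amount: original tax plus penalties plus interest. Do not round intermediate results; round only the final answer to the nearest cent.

Penalty periods: ⌈224/30⌉ = 8; penalty = 8 × 1.25% × £598,640.00 = £59,864.00
Interest: £598,640.00 × ((1 + 0.0004)^224 − 1) = £598,640.00 × 0.09371711… = £56,102.8090…
Total = £598,640.00 + £59,864.0000 + £56,102.8090… = £714,606.81

£714,606.81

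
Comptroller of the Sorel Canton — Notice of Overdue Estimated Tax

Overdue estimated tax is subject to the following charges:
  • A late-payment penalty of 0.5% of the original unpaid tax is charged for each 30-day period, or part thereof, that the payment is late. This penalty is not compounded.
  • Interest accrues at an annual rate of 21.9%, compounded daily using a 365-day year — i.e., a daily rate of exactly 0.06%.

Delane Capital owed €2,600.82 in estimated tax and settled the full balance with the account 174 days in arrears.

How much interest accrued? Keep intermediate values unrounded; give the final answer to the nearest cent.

Interest: €2,600.82 × ((1 + 0.0006)^174 − 1) = €2,600.82 × 0.11000963… = €286.1153…

€286.12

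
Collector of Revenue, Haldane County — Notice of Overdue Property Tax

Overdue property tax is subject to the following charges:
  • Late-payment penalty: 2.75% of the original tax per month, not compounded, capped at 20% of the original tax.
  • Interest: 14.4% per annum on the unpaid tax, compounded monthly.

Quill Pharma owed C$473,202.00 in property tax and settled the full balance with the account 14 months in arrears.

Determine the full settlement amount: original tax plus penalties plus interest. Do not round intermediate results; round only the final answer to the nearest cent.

Penalty (uncapped): 14 × 2.75% × C$473,202.00 = C$182,182.77; cap = 20% × C$473,202.00 = C$94,640.40 → penalty = C$94,640.40
Interest (14.4%/yr ÷ 12 = 1.2%/month): C$473,202.00 × ((1 + 0.012)^14 − 1) = C$86,006.4774…
Total = C$473,202.00 + C$94,640.4000 + C$86,006.4774… = C$653,848.88

C$653,848.88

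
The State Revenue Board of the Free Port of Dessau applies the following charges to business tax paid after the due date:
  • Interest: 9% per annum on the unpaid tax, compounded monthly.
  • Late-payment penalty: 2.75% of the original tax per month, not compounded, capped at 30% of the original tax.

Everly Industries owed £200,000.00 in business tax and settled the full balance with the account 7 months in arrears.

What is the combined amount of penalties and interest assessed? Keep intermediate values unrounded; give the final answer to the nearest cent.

£49,239.23

Penalty: 7 × 2.75% × £200,000.00 = £38,500.00 (below the 30% cap of £60,000.00)
Interest (9%/yr ÷ 12 = 0.75%/month): £200,000.00 × ((1 + 0.0075)^7 − 1) = £10,739.2254…
Penalties + interest = £38,500.0000 + £10,739.2254… = £49,239.23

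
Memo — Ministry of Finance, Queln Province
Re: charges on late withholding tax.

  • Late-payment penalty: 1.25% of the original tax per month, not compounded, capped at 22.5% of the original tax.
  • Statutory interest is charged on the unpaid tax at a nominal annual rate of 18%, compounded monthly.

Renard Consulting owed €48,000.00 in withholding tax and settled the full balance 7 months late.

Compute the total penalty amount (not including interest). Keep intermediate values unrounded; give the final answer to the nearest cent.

Penalty: 7 × 1.25% × €48,000.00 = €4,200.00 (below the 22.5% cap of €10,800.00)

€4,200.00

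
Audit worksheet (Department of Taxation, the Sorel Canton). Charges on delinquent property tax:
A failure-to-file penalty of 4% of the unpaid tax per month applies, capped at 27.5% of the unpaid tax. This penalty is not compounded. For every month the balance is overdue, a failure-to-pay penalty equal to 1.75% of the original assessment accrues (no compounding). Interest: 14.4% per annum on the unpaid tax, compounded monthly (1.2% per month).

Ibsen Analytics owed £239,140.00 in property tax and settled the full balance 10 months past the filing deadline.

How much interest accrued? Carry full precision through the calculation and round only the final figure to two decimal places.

£30,297.07

Interest: £239,140.00 × ((1 + 0.012)^10 − 1) = £239,140.00 × 0.1266918… = £30,297.0718…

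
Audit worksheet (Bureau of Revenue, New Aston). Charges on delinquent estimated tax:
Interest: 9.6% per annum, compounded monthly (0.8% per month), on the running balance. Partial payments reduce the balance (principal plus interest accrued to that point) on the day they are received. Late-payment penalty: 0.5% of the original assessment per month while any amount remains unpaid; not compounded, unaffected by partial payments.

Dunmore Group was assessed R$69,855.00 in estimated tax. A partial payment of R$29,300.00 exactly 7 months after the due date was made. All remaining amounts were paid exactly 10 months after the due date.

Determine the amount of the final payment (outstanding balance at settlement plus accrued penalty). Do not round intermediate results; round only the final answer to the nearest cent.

R$49,132.84

Balance at month 7: R$69,855.0000 × (1 + 0.008)^7 = R$73,862.0270…
After R$29,300.00 payment: R$73,862.0270… − R$29,300.00 = R$44,562.0270…
Balance at month 10: R$44,562.0270… × (1 + 0.008)^3 = R$45,640.0944…
Penalty: 10 × 0.5% × R$69,855.00 = R$3,492.75
Final settlement = outstanding balance + penalty = R$45,640.0944… + R$3,492.75 = R$49,132.84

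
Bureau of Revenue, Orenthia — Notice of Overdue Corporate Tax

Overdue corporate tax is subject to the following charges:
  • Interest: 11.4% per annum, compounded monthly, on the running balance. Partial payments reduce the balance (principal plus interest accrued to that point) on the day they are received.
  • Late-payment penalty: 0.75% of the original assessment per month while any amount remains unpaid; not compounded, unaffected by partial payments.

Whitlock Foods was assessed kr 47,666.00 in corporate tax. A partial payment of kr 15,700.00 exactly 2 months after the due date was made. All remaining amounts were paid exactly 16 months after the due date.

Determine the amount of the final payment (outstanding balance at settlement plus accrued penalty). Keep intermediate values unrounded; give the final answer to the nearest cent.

Monthly rate = 11.4% ÷ 12 = 0.95%
Balance at month 2: kr 47,666.0000 × (1 + 0.0095)^2 = kr 48,575.9559…
After kr 15,700.00 payment: kr 48,575.9559… − kr 15,700.00 = kr 32,875.9559…
Balance at month 16: kr 32,875.9559… × (1 + 0.0095)^14 = kr 37,528.9933…
Penalty: 16 × 0.75% × kr 47,666.00 = kr 5,719.92
Final settlement = outstanding balance + penalty = kr 37,528.9933… + kr 5,719.92 = kr 43,248.91

kr 43,248.91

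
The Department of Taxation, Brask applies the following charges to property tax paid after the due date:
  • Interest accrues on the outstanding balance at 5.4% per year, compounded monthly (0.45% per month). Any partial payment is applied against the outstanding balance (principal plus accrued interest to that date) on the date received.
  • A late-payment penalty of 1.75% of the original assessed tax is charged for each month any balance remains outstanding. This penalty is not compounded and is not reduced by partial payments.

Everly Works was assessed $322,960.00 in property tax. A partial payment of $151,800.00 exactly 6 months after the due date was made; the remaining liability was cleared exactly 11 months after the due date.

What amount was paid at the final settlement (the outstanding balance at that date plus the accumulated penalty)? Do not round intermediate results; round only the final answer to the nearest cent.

Balance at month 6: $322,960.0000 × (1 + 0.0045)^6 = $331,778.6097…
After $151,800.00 payment: $331,778.6097… − $151,800.00 = $179,978.6097…
Balance at month 11: $179,978.6097… × (1 + 0.0045)^5 = $184,064.7384…
Penalty: 11 × 1.75% × $322,960.00 = $62,169.80
Final settlement = outstanding balance + penalty = $184,064.7384… + $62,169.80 = $246,234.54

$246,234.54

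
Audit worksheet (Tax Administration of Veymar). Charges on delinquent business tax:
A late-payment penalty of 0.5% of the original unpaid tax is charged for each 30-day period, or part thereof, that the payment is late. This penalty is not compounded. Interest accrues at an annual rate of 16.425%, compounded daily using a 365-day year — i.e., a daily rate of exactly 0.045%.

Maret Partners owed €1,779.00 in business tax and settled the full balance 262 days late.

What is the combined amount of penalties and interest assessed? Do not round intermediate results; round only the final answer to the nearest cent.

€302.61

Penalty periods: ⌈262/30⌉ = 9; penalty = 9 × 0.5% × €1,779.00 = €80.06…
Interest: €1,779.00 × ((1 + 0.00045)^262 − 1) = €1,779.00 × 0.12510176… = €222.5560…
Penalties + interest = €80.0550 + €222.5560… = €302.61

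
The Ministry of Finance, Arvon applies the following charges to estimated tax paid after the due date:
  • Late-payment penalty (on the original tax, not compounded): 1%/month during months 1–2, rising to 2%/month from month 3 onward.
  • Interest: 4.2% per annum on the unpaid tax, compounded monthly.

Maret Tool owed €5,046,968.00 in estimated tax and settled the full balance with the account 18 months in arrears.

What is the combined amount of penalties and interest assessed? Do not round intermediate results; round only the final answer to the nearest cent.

Penalty, months 1–2: 2 × 1% × €5,046,968.00 = €100,939.36
Penalty, months 3–18: 16 × 2% × €5,046,968.00 = €1,615,029.76
Interest (4.2%/yr ÷ 12 = 0.35%/month): €5,046,968.00 × ((1 + 0.0035)^18 − 1) = €327,597.1774…
Penalties + interest = €1,715,969.1200 + €327,597.1774… = €2,043,566.30

€2,043,566.30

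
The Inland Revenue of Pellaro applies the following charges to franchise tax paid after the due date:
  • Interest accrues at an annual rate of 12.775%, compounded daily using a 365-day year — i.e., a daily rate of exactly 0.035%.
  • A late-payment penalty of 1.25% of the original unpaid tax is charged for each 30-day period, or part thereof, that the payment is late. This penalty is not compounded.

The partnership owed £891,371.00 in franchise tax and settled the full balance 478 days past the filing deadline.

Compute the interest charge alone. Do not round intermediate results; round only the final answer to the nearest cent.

Interest: £891,371.00 × ((1 + 0.00035)^478 − 1) = £891,371.00 × 0.18207424… = £162,295.7011…

£162,295.70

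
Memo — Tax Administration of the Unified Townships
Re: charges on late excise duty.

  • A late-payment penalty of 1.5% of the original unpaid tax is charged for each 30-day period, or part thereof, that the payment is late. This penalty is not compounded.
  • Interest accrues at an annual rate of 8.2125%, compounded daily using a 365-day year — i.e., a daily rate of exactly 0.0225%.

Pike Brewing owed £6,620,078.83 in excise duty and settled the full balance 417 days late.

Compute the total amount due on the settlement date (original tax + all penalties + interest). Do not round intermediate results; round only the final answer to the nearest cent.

Penalty periods: ⌈417/30⌉ = 14; penalty = 14 × 1.5% × £6,620,078.83 = £1,390,216.55…
Interest: £6,620,078.83 × ((1 + 0.000225)^417 − 1) = £6,620,078.83 × 0.09835592… = £651,123.9635…
Total = £6,620,078.83 + £1,390,216.5543 + £651,123.9635… = £8,661,419.35

£8,661,419.35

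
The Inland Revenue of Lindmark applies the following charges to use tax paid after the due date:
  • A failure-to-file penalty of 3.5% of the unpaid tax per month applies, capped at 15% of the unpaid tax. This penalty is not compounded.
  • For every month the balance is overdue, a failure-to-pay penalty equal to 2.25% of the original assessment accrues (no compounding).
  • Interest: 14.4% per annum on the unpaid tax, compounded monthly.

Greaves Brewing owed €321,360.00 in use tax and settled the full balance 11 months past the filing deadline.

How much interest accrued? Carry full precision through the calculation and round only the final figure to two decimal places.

Interest (14.4%/yr ÷ 12 = 1.2%/month): €321,360.00 × ((1 + 0.012)^11 − 1) = €45,058.5538…

€45,058.55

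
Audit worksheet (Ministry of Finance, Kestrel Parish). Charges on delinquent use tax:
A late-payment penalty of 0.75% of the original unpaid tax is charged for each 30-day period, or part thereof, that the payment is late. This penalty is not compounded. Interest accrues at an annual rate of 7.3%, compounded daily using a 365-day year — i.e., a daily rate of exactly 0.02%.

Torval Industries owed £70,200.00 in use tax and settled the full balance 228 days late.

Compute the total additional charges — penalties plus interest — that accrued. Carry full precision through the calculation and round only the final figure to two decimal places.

Penalty periods: ⌈228/30⌉ = 8; penalty = 8 × 0.75% × £70,200.00 = £4,212.00
Interest: £70,200.00 × ((1 + 0.0002)^228 − 1) = £70,200.00 × 0.04665089… = £3,274.8927…
Penalties + interest = £4,212.0000 + £3,274.8927… = £7,486.89

£7,486.89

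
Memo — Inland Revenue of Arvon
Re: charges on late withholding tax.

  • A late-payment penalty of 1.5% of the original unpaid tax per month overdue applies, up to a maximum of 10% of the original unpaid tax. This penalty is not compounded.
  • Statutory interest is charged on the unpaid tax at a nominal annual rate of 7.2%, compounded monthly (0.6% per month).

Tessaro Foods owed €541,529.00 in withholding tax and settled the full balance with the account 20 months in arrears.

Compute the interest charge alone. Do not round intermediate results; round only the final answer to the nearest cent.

€68,824.35

Interest: €541,529.00 × ((1 + 0.006)^20 − 1) = €541,529.00 × 0.1270926… = €68,824.3511…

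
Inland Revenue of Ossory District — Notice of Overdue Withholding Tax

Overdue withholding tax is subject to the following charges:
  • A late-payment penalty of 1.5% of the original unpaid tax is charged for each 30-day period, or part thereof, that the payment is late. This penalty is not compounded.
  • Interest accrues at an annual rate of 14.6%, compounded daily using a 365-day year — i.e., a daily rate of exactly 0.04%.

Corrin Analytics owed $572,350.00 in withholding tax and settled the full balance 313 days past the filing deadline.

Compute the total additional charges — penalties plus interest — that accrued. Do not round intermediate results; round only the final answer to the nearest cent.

Penalty periods: ⌈313/30⌉ = 11; penalty = 11 × 1.5% × $572,350.00 = $94,437.75
Interest: $572,350.00 × ((1 + 0.0004)^313 − 1) = $572,350.00 × 0.13334673… = $76,321.0030…
Penalties + interest = $94,437.7500 + $76,321.0030… = $170,758.75

$170,758.75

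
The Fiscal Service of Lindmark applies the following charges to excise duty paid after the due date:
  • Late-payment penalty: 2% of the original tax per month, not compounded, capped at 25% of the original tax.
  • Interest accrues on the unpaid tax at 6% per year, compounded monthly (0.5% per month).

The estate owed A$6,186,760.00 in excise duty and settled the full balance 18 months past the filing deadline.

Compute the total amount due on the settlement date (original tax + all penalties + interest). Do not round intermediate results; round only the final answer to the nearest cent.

Penalty (uncapped): 18 × 2% × A$6,186,760.00 = A$2,227,233.60; cap = 25% × A$6,186,760.00 = A$1,546,690.00 → penalty = A$1,546,690.00
Interest: A$6,186,760.00 × ((1 + 0.005)^18 − 1) = A$6,186,760.00 × 0.0939289… = A$581,115.8062…
Total = A$6,186,760.00 + A$1,546,690.0000 + A$581,115.8062… = A$8,314,565.81

A$8,314,565.81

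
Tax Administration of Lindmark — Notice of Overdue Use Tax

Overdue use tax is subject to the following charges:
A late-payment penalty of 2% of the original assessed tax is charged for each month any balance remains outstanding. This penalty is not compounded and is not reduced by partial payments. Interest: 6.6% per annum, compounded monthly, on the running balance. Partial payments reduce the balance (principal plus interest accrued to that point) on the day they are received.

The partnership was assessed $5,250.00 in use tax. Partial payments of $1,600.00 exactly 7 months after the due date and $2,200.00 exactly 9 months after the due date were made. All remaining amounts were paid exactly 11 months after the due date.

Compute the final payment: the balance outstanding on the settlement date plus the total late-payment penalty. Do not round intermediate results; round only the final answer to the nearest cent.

Monthly rate = 6.6% ÷ 12 = 0.55%
Balance at month 7: $5,250.0000 × (1 + 0.0055)^7 = $5,455.4908…
After $1,600.00 payment: $5,455.4908… − $1,600.00 = $3,855.4908…
Balance at month 9: $3,855.4908… × (1 + 0.0055)^2 = $3,898.0178…
After $2,200.00 payment: $3,898.0178… − $2,200.00 = $1,698.0178…
Balance at month 11: $1,698.0178… × (1 + 0.0055)^2 = $1,716.7474…
Penalty: 11 × 2% × $5,250.00 = $1,155.00
Final settlement = outstanding balance + penalty = $1,716.7474… + $1,155.00 = $2,871.75

$2,871.75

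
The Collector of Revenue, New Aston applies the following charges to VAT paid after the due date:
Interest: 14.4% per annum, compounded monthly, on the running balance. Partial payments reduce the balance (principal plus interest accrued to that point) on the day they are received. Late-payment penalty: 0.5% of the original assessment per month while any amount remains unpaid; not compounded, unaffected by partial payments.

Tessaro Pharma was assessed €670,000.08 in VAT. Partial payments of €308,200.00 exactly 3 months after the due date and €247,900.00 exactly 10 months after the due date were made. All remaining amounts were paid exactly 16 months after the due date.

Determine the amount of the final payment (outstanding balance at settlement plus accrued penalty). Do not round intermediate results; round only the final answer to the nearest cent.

€238,301.28

Monthly rate = 14.4% ÷ 12 = 1.2%
Balance at month 3: €670,000.0800 × (1 + 0.012)^3 = €694,410.6807…
After €308,200.00 payment: €694,410.6807… − €308,200.00 = €386,210.6807…
Balance at month 10: €386,210.6807… × (1 + 0.012)^7 = €419,843.9193…
After €247,900.00 payment: €419,843.9193… − €247,900.00 = €171,943.9193…
Balance at month 16: €171,943.9193… × (1 + 0.012)^6 = €184,701.2765…
Penalty: 16 × 0.5% × €670,000.08 = €53,600.01…
Final settlement = outstanding balance + penalty = €184,701.2765… + €53,600.01… = €238,301.28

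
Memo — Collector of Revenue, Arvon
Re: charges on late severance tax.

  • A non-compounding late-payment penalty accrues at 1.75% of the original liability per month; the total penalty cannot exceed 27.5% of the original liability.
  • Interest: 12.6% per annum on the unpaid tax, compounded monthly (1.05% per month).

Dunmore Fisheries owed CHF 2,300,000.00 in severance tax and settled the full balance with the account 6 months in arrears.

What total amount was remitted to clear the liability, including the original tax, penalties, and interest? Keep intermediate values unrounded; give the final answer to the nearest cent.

CHF 2,690,257.30

Penalty: 6 × 1.75% × CHF 2,300,000.00 = CHF 241,500.00 (below the 27.5% cap of CHF 632,500.00)
Interest: CHF 2,300,000.00 × ((1 + 0.0105)^6 − 1) = CHF 2,300,000.00 × 0.0646771… = CHF 148,757.2969…
Total = CHF 2,300,000.00 + CHF 241,500.0000 + CHF 148,757.2969… = CHF 2,690,257.30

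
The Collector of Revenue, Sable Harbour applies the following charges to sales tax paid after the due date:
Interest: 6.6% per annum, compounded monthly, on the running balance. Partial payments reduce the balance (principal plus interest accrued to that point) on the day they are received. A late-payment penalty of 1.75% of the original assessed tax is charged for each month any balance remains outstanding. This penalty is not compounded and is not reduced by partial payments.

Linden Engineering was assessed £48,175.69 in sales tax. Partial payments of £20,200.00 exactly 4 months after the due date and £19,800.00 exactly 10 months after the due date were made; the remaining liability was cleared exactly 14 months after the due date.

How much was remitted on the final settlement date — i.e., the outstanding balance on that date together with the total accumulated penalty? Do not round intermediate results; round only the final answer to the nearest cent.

Monthly rate = 6.6% ÷ 12 = 0.55%
Balance at month 4: £48,175.6900 × (1 + 0.0055)^4 = £49,244.3312…
After £20,200.00 payment: £49,244.3312… − £20,200.00 = £29,044.3312…
Balance at month 10: £29,044.3312… × (1 + 0.0055)^6 = £30,016.0700…
After £19,800.00 payment: £30,016.0700… − £19,800.00 = £10,216.0700…
Balance at month 14: £10,216.0700… × (1 + 0.0055)^4 = £10,442.6846…
Penalty: 14 × 1.75% × £48,175.69 = £11,803.04…
Final settlement = outstanding balance + penalty = £10,442.6846… + £11,803.04… = £22,245.73

£22,245.73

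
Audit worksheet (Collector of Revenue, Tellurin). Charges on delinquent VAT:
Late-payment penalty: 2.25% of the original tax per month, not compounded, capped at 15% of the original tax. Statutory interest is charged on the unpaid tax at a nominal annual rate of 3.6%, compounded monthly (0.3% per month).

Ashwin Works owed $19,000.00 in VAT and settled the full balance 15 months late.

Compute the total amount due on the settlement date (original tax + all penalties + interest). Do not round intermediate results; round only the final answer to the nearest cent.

$22,723.19

Penalty (uncapped): 15 × 2.25% × $19,000.00 = $6,412.50; cap = 15% × $19,000.00 = $2,850.00 → penalty = $2,850.00
Interest: $19,000.00 × ((1 + 0.003)^15 − 1) = $19,000.00 × 0.0459574… = $873.1905…
Total = $19,000.00 + $2,850.0000 + $873.1905… = $22,723.19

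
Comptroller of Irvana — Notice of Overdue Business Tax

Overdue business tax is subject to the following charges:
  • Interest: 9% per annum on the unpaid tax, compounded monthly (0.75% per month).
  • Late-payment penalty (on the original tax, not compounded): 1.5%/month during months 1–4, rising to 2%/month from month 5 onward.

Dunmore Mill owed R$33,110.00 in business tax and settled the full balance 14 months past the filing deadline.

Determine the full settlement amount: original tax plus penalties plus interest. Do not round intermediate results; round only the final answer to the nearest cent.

Penalty, months 1–4: 4 × 1.5% × R$33,110.00 = R$1,986.60
Penalty, months 5–14: 10 × 2% × R$33,110.00 = R$6,622.00
Interest: R$33,110.00 × ((1 + 0.0075)^14 − 1) = R$33,110.00 × 0.1102755… = R$3,651.2227…
Total = R$33,110.00 + R$8,608.6000 + R$3,651.2227… = R$45,369.82

R$45,369.82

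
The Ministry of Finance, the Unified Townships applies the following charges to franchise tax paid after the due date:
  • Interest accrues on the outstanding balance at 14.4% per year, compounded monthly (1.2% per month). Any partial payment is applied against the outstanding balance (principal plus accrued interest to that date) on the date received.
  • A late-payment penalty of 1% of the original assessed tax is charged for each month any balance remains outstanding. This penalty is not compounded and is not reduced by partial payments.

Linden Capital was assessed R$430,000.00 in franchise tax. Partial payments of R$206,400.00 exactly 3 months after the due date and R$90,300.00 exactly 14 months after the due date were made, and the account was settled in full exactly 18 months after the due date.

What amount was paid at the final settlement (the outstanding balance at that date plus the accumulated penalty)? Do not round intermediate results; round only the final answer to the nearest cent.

R$268,834.21

Balance at month 3: R$430,000.0000 × (1 + 0.012)^3 = R$445,666.5030…
After R$206,400.00 payment: R$445,666.5030… − R$206,400.00 = R$239,266.5030…
Balance at month 14: R$239,266.5030… × (1 + 0.012)^11 = R$272,814.5569…
After R$90,300.00 payment: R$272,814.5569… − R$90,300.00 = R$182,514.5569…
Balance at month 18: R$182,514.5569… × (1 + 0.012)^4 = R$191,434.2136…
Penalty: 18 × 1% × R$430,000.00 = R$77,400.00
Final settlement = outstanding balance + penalty = R$191,434.2136… + R$77,400.00 = R$268,834.21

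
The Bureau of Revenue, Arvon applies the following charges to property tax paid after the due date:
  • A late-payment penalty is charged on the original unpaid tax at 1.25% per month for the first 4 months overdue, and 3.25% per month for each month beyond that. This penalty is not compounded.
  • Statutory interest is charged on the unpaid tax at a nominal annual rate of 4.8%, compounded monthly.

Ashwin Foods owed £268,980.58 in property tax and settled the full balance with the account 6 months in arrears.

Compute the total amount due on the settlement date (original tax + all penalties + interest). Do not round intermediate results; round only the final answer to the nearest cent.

£306,433.78

Penalty, months 1–4: 4 × 1.25% × £268,980.58 = £13,449.03…
Penalty, months 5–6: 2 × 3.25% × £268,980.58 = £17,483.74…
Interest (4.8%/yr ÷ 12 = 0.4%/month): £268,980.58 × ((1 + 0.004)^6 − 1) = £6,520.4346…
Total = £268,980.58 + £30,932.7667 + £6,520.4346… = £306,433.78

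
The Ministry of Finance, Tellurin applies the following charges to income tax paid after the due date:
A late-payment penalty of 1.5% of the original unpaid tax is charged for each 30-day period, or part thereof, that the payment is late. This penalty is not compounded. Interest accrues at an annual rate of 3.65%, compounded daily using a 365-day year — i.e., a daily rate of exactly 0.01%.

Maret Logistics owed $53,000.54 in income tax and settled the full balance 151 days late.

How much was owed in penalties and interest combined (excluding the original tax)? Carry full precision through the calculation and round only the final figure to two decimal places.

$5,576.39

Penalty periods: ⌈151/30⌉ = 6; penalty = 6 × 1.5% × $53,000.54 = $4,770.05…
Interest: $53,000.54 × ((1 + 0.0001)^151 − 1) = $53,000.54 × 0.01521381… = $806.3404…
Penalties + interest = $4,770.0486 + $806.3404… = $5,576.39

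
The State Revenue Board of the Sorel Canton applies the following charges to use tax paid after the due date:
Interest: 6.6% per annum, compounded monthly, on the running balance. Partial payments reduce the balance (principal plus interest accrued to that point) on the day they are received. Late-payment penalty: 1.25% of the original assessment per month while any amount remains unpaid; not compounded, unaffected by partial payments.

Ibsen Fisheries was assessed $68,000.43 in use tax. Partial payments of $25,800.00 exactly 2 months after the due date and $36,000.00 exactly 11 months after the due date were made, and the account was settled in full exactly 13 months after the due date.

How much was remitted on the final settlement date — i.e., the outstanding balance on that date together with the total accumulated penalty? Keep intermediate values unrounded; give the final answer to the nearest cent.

Monthly rate = 6.6% ÷ 12 = 0.55%
Balance at month 2: $68,000.4300 × (1 + 0.0055)^2 = $68,750.4917…
After $25,800.00 payment: $68,750.4917… − $25,800.00 = $42,950.4917…
Balance at month 11: $42,950.4917… × (1 + 0.0055)^9 = $45,123.9194…
After $36,000.00 payment: $45,123.9194… − $36,000.00 = $9,123.9194…
Balance at month 13: $9,123.9194… × (1 + 0.0055)^2 = $9,224.5585…
Penalty: 13 × 1.25% × $68,000.43 = $11,050.07…
Final settlement = outstanding balance + penalty = $9,224.5585… + $11,050.07… = $20,274.63

$20,274.63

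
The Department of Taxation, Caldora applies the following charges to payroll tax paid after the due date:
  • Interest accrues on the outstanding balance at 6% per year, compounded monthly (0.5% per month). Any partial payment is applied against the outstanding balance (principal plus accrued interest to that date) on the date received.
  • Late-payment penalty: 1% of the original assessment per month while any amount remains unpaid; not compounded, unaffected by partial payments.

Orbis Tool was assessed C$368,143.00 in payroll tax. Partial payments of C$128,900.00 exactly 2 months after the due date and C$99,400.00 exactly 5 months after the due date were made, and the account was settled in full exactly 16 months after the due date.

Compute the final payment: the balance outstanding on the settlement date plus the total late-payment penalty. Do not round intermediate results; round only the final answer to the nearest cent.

C$214,400.00

Balance at month 2: C$368,143.0000 × (1 + 0.005)^2 = C$371,833.6336…
After C$128,900.00 payment: C$371,833.6336… − C$128,900.00 = C$242,933.6336…
Balance at month 5: C$242,933.6336… × (1 + 0.005)^3 = C$246,595.8885…
After C$99,400.00 payment: C$246,595.8885… − C$99,400.00 = C$147,195.8885…
Balance at month 16: C$147,195.8885… × (1 + 0.005)^11 = C$155,497.1232…
Penalty: 16 × 1% × C$368,143.00 = C$58,902.88
Final settlement = outstanding balance + penalty = C$155,497.1232… + C$58,902.88 = C$214,400.00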